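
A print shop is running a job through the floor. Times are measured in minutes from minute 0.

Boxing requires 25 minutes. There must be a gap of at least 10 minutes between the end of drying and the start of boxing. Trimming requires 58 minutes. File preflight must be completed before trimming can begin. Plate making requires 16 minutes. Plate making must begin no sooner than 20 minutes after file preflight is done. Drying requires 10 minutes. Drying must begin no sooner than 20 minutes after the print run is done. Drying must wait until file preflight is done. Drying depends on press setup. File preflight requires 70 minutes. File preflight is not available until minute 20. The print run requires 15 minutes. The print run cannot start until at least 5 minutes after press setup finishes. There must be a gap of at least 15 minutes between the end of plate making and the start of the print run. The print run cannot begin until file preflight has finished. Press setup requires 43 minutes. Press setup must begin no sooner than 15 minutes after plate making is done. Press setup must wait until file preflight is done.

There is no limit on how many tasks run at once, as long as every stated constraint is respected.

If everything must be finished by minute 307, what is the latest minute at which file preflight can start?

Nothing follows boxing; the deadline of minute 307 is its only limit. It must start by 307 − 25 = minute 282.
Drying feeds into boxing (must start by minute 282, minus 10-minute gap → minute 272); so drying must finish by minute 272 and therefore start by minute 262.
Since drying (must start by minute 262, minus 20-minute gap → minute 242) depends on it, the print run must finish by minute 242. Backing off its 15-minute duration gives a latest start of minute 227.
Press setup must finish in time for the print run (must start by minute 227, minus 5-minute gap → minute 222); drying (must start by minute 262). The tightest is minute 222, so press setup must start by 222 − 43 = minute 179.
Plate making feeds press setup (must start by minute 179, minus 15-minute gap → minute 164); the print run (must start by minute 227, minus 15-minute gap → minute 212). Taking the minimum, plate making must finish by minute 164 and start by 164 − 16 = minute 148.
Nothing follows trimming; the deadline of minute 307 is its only limit. It must start by 307 − 58 = minute 249.
File preflight has several dependents: plate making (must start by minute 148, minus 20-minute gap → minute 128); press setup (must start by minute 179); the print run (must start by minute 227); drying (must start by minute 262); trimming (must start by minute 249). The earliest of those limits is minute 128, so file preflight must start by 128 − 70 = minute 58.

58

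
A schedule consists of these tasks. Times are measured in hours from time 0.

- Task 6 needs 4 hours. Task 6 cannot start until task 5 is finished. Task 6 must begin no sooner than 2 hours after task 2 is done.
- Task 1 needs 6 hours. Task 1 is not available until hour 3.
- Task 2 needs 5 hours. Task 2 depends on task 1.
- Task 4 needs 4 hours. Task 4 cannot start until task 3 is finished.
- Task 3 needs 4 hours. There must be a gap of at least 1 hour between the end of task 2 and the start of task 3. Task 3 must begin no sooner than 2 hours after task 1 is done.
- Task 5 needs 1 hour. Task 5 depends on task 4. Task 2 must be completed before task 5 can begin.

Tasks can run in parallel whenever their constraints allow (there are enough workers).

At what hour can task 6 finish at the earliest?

28

Task 1 cannot begin until its own release at hour 3. It runs from hour 3 to 3 + 6 = hour 9.
After task 1 (finishes hour 9), task 2 can start at hour 9 and finishes at hour 14.
For task 3: task 2 (finishes hour 14, plus 1-hour gap → hour 15); task 1 (finishes hour 9, plus 2-hour gap → hour 11). Taking the maximum gives a start of hour 15, and it finishes at 15 + 4 = hour 19.
Task 4 waits on task 3 (finishes hour 19), so it starts at hour 19 and finishes at 19 + 4 = hour 23.
Task 5 has to wait for task 4 (finishes hour 23); task 2 (finishes hour 14). The latest of these is hour 23, so task 5 runs hour 23 to 23 + 1 = hour 24.
Task 6 has to wait for task 5 (finishes hour 24); task 2 (finishes hour 14, plus 2-hour gap → hour 16). The latest of these is hour 24, so task 6 runs hour 24 to 24 + 4 = hour 28.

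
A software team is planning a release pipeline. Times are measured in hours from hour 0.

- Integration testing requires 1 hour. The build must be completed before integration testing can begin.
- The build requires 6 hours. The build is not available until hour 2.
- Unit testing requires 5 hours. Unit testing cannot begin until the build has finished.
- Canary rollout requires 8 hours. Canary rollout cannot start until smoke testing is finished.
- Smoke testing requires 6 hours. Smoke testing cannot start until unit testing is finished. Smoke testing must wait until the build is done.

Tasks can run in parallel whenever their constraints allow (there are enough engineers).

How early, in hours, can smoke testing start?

The build cannot begin until its own release at hour 2. It runs from hour 2 to 2 + 6 = hour 8.
Unit testing cannot begin until the build (finishes hour 8). It runs from hour 8 to 8 + 5 = hour 13.
Smoke testing waits on unit testing (finishes hour 13); the build (finishes hour 8). The latest of these is hour 13, which is the earliest smoke testing can start.

13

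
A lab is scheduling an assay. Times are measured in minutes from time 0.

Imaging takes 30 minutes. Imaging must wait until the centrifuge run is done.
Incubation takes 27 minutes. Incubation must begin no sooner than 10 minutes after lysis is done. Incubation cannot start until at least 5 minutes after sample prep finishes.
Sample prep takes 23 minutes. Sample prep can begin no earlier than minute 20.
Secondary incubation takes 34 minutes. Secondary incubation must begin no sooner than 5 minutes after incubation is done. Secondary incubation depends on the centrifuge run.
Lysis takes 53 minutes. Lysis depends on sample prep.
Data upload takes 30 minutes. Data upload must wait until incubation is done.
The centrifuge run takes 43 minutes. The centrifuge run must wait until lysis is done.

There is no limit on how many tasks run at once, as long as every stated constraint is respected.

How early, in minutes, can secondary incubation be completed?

173

Sample prep waits on its own release at minute 20, so it starts at minute 20 and finishes at 20 + 23 = minute 43.
Lysis waits on sample prep (finishes minute 43), so it starts at minute 43 and finishes at 43 + 53 = minute 96.
The centrifuge run waits on lysis (finishes minute 96), so it starts at minute 96 and finishes at 96 + 43 = minute 139.
For incubation: lysis (finishes minute 96, plus 10-minute gap → minute 106); sample prep (finishes minute 43, plus 5-minute gap → minute 48). Taking the maximum gives a start of minute 106, and it finishes at 106 + 27 = minute 133.
Secondary incubation needs all of incubation (finishes minute 133, plus 5-minute gap → minute 138); the centrifuge run (finishes minute 139). That puts its earliest start at minute 139; it finishes at 139 + 34 = minute 173.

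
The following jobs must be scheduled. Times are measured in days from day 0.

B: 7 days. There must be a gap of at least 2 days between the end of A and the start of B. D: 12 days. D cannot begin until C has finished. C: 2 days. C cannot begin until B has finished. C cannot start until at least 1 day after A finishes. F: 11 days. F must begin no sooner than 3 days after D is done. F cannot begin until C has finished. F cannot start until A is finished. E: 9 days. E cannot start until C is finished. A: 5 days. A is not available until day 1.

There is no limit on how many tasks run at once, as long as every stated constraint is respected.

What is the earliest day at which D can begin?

A cannot begin until its own release at day 1. It runs from day 1 to 1 + 5 = day 6.
B waits on A (finishes day 6, plus 2-day gap → day 8), so it starts at day 8 and finishes at 8 + 7 = day 15.
C needs all of B (finishes day 15); A (finishes day 6, plus 1-day gap → day 7). That puts its earliest start at day 15; it finishes at 15 + 2 = day 17.
D waits on C (finishes day 17), so the earliest it can start is day 17.

17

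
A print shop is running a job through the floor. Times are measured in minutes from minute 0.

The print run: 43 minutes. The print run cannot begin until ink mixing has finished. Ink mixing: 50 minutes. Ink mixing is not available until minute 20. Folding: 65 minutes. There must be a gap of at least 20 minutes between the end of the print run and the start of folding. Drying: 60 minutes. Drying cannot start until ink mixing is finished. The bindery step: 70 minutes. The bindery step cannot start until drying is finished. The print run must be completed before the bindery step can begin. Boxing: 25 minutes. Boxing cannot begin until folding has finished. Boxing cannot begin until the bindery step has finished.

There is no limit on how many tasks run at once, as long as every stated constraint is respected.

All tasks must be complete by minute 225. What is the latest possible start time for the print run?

72

Boxing has no dependents, so it just needs to finish by minute 225. Starting by 225 − 25 = minute 200 achieves that.
Folding has to be done before boxing (must start by minute 200). That means finishing by minute 200, i.e. starting by 200 − 65 = minute 135.
Since boxing (must start by minute 200) depends on it, the bindery step must finish by minute 200. Backing off its 70-minute duration gives a latest start of minute 130.
The print run must finish in time for folding (must start by minute 135, minus 20-minute gap → minute 115); the bindery step (must start by minute 130). The tightest is minute 115, so the print run must start by 115 − 43 = minute 72.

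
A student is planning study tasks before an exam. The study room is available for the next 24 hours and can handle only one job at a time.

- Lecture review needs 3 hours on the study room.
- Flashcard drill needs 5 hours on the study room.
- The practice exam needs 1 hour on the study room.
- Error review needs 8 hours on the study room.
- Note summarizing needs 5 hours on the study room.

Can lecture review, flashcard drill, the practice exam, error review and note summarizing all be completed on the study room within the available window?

Running back to back, the jobs need 3 + 5 + 1 + 8 + 5 = 22 hours on the study room.
Since 22 ≤ 24, they fit within the window.

Yes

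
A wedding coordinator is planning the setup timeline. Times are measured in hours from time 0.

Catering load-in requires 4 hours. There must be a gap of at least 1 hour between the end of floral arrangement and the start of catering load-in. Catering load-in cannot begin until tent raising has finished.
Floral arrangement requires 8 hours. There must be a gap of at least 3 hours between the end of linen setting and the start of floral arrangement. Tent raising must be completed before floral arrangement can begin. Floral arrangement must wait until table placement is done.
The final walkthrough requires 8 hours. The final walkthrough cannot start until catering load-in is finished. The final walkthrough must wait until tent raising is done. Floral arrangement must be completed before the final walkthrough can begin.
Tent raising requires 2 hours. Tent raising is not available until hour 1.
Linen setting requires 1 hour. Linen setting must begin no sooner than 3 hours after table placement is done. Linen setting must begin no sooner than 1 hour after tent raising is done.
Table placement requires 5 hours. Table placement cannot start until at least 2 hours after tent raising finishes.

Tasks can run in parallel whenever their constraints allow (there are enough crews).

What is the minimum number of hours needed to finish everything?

38

After its own release at hour 1, tent raising can start at hour 1 and finishes at hour 3.
Table placement waits on tent raising (finishes hour 3, plus 2-hour gap → hour 5), so it starts at hour 5 and finishes at 5 + 5 = hour 10.
For linen setting: table placement (finishes hour 10, plus 3-hour gap → hour 13); tent raising (finishes hour 3, plus 1-hour gap → hour 4). Taking the maximum gives a start of hour 13, and it finishes at 13 + 1 = hour 14.
Floral arrangement needs all of linen setting (finishes hour 14, plus 3-hour gap → hour 17); tent raising (finishes hour 3); table placement (finishes hour 10). That puts its earliest start at hour 17; it finishes at 17 + 8 = hour 25.
Catering load-in has to wait for floral arrangement (finishes hour 25, plus 1-hour gap → hour 26); tent raising (finishes hour 3). The latest of these is hour 26, so catering load-in runs hour 26 to 26 + 4 = hour 30.
The final walkthrough has to wait for catering load-in (finishes hour 30); tent raising (finishes hour 3); floral arrangement (finishes hour 25). The latest of these is hour 30, so the final walkthrough runs hour 30 to 30 + 8 = hour 38.
All tasks are finished once the last one completes. Finish times: Tent raising at 3, Table placement at 10, Linen setting at 14, Floral arrangement at 25, Catering load-in at 30, The final walkthrough at 38. The latest is hour 38.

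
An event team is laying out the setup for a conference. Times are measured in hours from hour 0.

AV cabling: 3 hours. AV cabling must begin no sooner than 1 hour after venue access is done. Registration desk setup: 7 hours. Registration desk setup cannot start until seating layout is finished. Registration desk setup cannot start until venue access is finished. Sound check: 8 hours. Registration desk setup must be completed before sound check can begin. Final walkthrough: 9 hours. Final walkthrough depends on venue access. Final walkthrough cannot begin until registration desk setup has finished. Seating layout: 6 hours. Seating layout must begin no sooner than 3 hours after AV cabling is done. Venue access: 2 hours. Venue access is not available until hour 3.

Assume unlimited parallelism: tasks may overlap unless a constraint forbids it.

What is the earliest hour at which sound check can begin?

25

After its own release at hour 3, venue access can start at hour 3 and finishes at hour 5.
After venue access (finishes hour 5, plus 1-hour gap → hour 6), AV cabling can start at hour 6 and finishes at hour 9.
Seating layout waits on AV cabling (finishes hour 9, plus 3-hour gap → hour 12), so it starts at hour 12 and finishes at 12 + 6 = hour 18.
For registration desk setup: seating layout (finishes hour 18); venue access (finishes hour 5). Taking the maximum gives a start of hour 18, and it finishes at 18 + 7 = hour 25.
Sound check waits on registration desk setup (finishes hour 25), so the earliest it can start is hour 25.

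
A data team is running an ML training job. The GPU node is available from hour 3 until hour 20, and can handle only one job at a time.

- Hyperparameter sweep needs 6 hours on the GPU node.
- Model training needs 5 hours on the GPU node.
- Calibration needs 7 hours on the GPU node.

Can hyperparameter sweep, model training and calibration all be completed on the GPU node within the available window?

No

The GPU node window is 20 − 3 = 17 hours.
Running back to back, the jobs need 6 + 5 + 7 = 18 hours on the GPU node.
Since 18 > 17, they cannot all fit.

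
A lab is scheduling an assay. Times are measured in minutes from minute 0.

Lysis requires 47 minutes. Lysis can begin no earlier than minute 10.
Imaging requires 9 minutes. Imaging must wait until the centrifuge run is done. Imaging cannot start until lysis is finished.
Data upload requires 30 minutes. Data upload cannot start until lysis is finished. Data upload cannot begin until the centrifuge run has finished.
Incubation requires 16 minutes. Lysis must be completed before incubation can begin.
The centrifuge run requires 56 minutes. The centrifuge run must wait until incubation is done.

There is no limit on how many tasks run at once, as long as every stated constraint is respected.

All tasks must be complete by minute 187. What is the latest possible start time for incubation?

85

To finish by minute 187, imaging (duration 9) must start no later than minute 178.
Data upload has no dependents, so it just needs to finish by minute 187. Starting by 187 − 30 = minute 157 achieves that.
The centrifuge run has several dependents: imaging (must start by minute 178); data upload (must start by minute 157). The earliest of those limits is minute 157, so the centrifuge run must start by 157 − 56 = minute 101.
Since the centrifuge run (must start by minute 101) depends on it, incubation must finish by minute 101. Backing off its 16-minute duration gives a latest start of minute 85.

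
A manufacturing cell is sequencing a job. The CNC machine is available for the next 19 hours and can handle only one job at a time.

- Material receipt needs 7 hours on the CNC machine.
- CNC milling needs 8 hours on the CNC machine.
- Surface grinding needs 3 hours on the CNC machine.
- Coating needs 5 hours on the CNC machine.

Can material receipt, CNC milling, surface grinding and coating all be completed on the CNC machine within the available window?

No

Running back to back, the jobs need 7 + 8 + 3 + 5 = 23 hours on the CNC machine.
Since 23 > 19, they cannot all fit.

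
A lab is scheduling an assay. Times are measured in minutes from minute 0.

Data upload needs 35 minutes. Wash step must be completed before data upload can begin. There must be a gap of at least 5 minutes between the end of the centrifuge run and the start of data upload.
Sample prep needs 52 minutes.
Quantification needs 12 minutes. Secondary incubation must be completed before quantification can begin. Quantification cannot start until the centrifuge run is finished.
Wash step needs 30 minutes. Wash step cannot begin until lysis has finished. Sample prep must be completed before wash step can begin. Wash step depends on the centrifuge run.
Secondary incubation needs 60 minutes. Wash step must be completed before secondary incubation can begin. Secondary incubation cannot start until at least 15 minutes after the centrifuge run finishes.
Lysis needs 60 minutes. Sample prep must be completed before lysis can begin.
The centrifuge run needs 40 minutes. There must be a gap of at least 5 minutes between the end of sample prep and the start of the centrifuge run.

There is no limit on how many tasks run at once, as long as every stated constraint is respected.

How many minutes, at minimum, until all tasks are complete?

Sample prep has no prerequisites, so it starts at minute 0 and finishes at minute 52.
The centrifuge run cannot begin until sample prep (finishes minute 52, plus 5-minute gap → minute 57). It runs from minute 57 to 57 + 40 = minute 97.
Lysis cannot begin until sample prep (finishes minute 52). It runs from minute 52 to 52 + 60 = minute 112.
For wash step: lysis (finishes minute 112); sample prep (finishes minute 52); the centrifuge run (finishes minute 97). Taking the maximum gives a start of minute 112, and it finishes at 112 + 30 = minute 142.
Data upload has to wait for wash step (finishes minute 142); the centrifuge run (finishes minute 97, plus 5-minute gap → minute 102). The latest of these is minute 142, so data upload runs minute 142 to 142 + 35 = minute 177.
Secondary incubation has to wait for wash step (finishes minute 142); the centrifuge run (finishes minute 97, plus 15-minute gap → minute 112). The latest of these is minute 142, so secondary incubation runs minute 142 to 142 + 60 = minute 202.
Quantification has to wait for secondary incubation (finishes minute 202); the centrifuge run (finishes minute 97). The latest of these is minute 202, so quantification runs minute 202 to 202 + 12 = minute 214.
All tasks are finished once the last one completes. Finish times: Sample prep at 52, Lysis at 112, The centrifuge run at 97, Wash step at 142, Secondary incubation at 202, Quantification at 214, Data upload at 177. The latest is minute 214.

214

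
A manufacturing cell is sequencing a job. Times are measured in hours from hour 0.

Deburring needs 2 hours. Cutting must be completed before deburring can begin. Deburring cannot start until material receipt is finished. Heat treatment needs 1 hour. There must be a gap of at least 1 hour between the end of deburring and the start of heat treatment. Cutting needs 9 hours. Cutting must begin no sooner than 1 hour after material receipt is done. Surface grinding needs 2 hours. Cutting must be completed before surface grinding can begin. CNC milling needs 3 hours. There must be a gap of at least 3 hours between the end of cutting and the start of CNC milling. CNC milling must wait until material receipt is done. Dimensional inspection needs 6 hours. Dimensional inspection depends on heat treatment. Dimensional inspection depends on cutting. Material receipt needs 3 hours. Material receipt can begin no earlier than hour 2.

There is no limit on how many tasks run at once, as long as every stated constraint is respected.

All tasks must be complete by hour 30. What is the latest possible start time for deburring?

20

Dimensional inspection has no dependents, so it just needs to finish by hour 30. Starting by 30 − 6 = hour 24 achieves that.
Heat treatment must finish before dimensional inspection (must start by hour 24). With a 1-hour duration, heat treatment must start by 24 − 1 = hour 23.
Deburring has to be done before heat treatment (must start by hour 23, minus 1-hour gap → hour 22). That means finishing by hour 22, i.e. starting by 22 − 2 = hour 20.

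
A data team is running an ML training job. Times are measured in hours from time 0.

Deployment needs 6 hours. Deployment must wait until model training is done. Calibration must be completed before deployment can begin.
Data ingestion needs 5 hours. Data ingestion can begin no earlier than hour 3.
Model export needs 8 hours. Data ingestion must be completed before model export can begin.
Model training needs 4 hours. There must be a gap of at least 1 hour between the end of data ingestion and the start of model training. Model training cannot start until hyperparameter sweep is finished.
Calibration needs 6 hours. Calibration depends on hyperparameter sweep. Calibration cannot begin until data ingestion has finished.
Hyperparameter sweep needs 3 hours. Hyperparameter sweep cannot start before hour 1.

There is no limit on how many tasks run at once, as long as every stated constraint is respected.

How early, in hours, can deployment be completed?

Hyperparameter sweep cannot begin until its own release at hour 1. It runs from hour 1 to 1 + 3 = hour 4.
Data ingestion waits on its own release at hour 3, so it starts at hour 3 and finishes at 3 + 5 = hour 8.
Calibration has to wait for hyperparameter sweep (finishes hour 4); data ingestion (finishes hour 8). The latest of these is hour 8, so calibration runs hour 8 to 8 + 6 = hour 14.
Model training cannot start until data ingestion (finishes hour 8, plus 1-hour gap → hour 9); hyperparameter sweep (finishes hour 4). The controlling bound is hour 9, so model training finishes at 9 + 4 = hour 13.
For deployment: model training (finishes hour 13); calibration (finishes hour 14). Taking the maximum gives a start of hour 14, and it finishes at 14 + 6 = hour 20.

20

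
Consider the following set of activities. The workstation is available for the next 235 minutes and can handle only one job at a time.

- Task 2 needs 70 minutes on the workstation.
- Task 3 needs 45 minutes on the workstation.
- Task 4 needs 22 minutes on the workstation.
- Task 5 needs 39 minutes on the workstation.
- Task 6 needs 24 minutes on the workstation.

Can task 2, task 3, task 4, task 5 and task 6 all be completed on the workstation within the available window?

Running back to back, the jobs need 70 + 45 + 22 + 39 + 24 = 200 minutes on the workstation.
Since 200 ≤ 235, they fit within the window.

Yes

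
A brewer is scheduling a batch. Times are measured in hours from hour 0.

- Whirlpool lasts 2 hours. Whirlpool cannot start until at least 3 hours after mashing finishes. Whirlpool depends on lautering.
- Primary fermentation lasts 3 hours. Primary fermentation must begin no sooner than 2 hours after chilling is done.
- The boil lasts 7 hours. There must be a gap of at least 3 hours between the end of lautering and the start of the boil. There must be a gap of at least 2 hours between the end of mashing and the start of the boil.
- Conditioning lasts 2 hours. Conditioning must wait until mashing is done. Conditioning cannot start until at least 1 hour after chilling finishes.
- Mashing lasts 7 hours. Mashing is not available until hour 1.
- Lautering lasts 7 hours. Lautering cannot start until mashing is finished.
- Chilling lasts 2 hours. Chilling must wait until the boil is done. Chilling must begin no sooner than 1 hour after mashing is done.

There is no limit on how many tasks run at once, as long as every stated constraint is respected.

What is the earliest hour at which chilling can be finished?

After its own release at hour 1, mashing can start at hour 1 and finishes at hour 8.
After mashing (finishes hour 8), lautering can start at hour 8 and finishes at hour 15.
The boil cannot start until lautering (finishes hour 15, plus 3-hour gap → hour 18); mashing (finishes hour 8, plus 2-hour gap → hour 10). The controlling bound is hour 18, so the boil finishes at 18 + 7 = hour 25.
Chilling needs all of the boil (finishes hour 25); mashing (finishes hour 8, plus 1-hour gap → hour 9). That puts its earliest start at hour 25; it finishes at 25 + 2 = hour 27.

27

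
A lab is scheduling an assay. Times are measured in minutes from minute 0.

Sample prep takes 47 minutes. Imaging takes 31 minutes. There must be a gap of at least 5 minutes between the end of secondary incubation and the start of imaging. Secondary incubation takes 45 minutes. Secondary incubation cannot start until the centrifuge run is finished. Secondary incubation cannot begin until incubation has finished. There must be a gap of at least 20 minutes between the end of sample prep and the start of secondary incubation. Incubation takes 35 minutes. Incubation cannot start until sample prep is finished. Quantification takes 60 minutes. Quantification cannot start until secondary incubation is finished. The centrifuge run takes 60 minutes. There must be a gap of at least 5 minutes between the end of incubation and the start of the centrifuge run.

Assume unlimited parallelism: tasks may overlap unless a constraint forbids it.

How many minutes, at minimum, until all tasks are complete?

252

Nothing blocks sample prep, so it runs from minute 0 to minute 47.
Incubation waits on sample prep (finishes minute 47), so it starts at minute 47 and finishes at 47 + 35 = minute 82.
The centrifuge run cannot begin until incubation (finishes minute 82, plus 5-minute gap → minute 87). It runs from minute 87 to 87 + 60 = minute 147.
Secondary incubation has to wait for the centrifuge run (finishes minute 147); incubation (finishes minute 82); sample prep (finishes minute 47, plus 20-minute gap → minute 67). The latest of these is minute 147, so secondary incubation runs minute 147 to 147 + 45 = minute 192.
Quantification waits on secondary incubation (finishes minute 192), so it starts at minute 192 and finishes at 192 + 60 = minute 252.
Imaging waits on secondary incubation (finishes minute 192, plus 5-minute gap → minute 197), so it starts at minute 197 and finishes at 197 + 31 = minute 228.
All tasks are finished once the last one completes. Finish times: Sample prep at 47, Incubation at 82, The centrifuge run at 147, Secondary incubation at 192, Imaging at 228, Quantification at 252. The latest is minute 252.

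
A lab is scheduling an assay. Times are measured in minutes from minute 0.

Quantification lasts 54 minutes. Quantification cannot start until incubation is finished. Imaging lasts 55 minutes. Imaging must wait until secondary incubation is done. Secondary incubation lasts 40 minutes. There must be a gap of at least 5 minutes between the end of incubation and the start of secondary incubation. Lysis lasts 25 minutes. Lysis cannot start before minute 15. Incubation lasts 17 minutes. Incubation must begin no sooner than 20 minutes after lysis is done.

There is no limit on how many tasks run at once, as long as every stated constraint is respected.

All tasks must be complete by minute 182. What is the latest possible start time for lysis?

20

To finish by minute 182, imaging (duration 55) must start no later than minute 127.
Secondary incubation feeds into imaging (must start by minute 127); so secondary incubation must finish by minute 127 and therefore start by minute 87.
Nothing follows quantification; the deadline of minute 182 is its only limit. It must start by 182 − 54 = minute 128.
Incubation feeds secondary incubation (must start by minute 87, minus 5-minute gap → minute 82); quantification (must start by minute 128). Taking the minimum, incubation must finish by minute 82 and start by 82 − 17 = minute 65.
Since incubation (must start by minute 65, minus 20-minute gap → minute 45) depends on it, lysis must finish by minute 45. Backing off its 25-minute duration gives a latest start of minute 20.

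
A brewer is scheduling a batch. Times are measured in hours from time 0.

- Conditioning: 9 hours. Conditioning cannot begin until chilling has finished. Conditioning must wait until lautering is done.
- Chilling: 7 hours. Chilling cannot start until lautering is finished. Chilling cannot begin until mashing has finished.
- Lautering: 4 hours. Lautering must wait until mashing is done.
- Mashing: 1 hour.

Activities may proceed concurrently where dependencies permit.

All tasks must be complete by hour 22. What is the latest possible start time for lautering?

Nothing follows conditioning; the deadline of hour 22 is its only limit. It must start by 22 − 9 = hour 13.
Chilling has to be done before conditioning (must start by hour 13). That means finishing by hour 13, i.e. starting by 13 − 7 = hour 6.
Lautering must finish in time for chilling (must start by hour 6); conditioning (must start by hour 13). The tightest is hour 6, so lautering must start by 6 − 4 = hour 2.

2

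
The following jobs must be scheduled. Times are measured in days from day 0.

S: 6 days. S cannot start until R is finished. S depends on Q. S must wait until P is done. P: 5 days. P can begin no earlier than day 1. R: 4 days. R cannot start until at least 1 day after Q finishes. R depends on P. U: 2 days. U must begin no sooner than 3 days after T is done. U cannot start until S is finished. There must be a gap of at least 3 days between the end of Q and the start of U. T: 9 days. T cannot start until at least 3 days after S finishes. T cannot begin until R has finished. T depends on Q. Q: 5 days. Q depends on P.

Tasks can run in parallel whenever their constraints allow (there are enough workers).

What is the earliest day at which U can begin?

37

P cannot begin until its own release at day 1. It runs from day 1 to 1 + 5 = day 6.
Q cannot begin until P (finishes day 6). It runs from day 6 to 6 + 5 = day 11.
For R: Q (finishes day 11, plus 1-day gap → day 12); P (finishes day 6). Taking the maximum gives a start of day 12, and it finishes at 12 + 4 = day 16.
S needs all of R (finishes day 16); Q (finishes day 11); P (finishes day 6). That puts its earliest start at day 16; it finishes at 16 + 6 = day 22.
T cannot start until S (finishes day 22, plus 3-day gap → day 25); R (finishes day 16); Q (finishes day 11). The controlling bound is day 25, so T finishes at 25 + 9 = day 34.
U waits on T (finishes day 34, plus 3-day gap → day 37); S (finishes day 22); Q (finishes day 11, plus 3-day gap → day 14). The latest of these is day 37, which is the earliest U can start.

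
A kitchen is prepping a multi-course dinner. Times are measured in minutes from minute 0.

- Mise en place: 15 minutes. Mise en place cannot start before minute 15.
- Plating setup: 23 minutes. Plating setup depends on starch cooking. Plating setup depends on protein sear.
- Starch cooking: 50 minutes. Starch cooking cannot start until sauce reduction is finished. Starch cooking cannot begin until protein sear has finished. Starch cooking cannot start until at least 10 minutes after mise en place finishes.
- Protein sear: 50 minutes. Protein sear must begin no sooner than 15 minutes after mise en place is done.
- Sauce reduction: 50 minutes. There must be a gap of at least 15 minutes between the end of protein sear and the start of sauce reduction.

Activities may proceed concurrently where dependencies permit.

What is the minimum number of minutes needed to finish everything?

233

Mise en place waits on its own release at minute 15, so it starts at minute 15 and finishes at 15 + 15 = minute 30.
Protein sear cannot begin until mise en place (finishes minute 30, plus 15-minute gap → minute 45). It runs from minute 45 to 45 + 50 = minute 95.
Sauce reduction cannot begin until protein sear (finishes minute 95, plus 15-minute gap → minute 110). It runs from minute 110 to 110 + 50 = minute 160.
For starch cooking: sauce reduction (finishes minute 160); protein sear (finishes minute 95); mise en place (finishes minute 30, plus 10-minute gap → minute 40). Taking the maximum gives a start of minute 160, and it finishes at 160 + 50 = minute 210.
Plating setup has to wait for starch cooking (finishes minute 210); protein sear (finishes minute 95). The latest of these is minute 210, so plating setup runs minute 210 to 210 + 23 = minute 233.
All tasks are finished once the last one completes. Finish times: Mise en place at 30, Protein sear at 95, Sauce reduction at 160, Starch cooking at 210, Plating setup at 233. The latest is minute 233.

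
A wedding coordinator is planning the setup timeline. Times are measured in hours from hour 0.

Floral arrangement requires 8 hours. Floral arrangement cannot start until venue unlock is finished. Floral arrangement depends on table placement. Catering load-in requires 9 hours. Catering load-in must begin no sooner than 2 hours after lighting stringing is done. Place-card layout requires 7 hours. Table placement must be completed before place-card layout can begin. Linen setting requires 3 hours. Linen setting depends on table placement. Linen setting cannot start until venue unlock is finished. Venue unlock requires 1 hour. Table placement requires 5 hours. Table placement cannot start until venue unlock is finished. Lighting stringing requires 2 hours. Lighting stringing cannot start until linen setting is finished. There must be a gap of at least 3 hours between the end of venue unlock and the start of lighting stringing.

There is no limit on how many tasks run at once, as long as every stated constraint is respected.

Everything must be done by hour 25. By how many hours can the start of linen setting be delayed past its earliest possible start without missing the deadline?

3

Nothing blocks venue unlock, so it runs from hour 0 to hour 1.
Table placement cannot begin until venue unlock (finishes hour 1). It runs from hour 1 to 1 + 5 = hour 6.
Linen setting cannot start until table placement (finishes hour 6); venue unlock (finishes hour 1). The controlling bound is hour 6, so linen setting finishes at 6 + 3 = hour 9.

Working backward from the deadline:
Nothing follows catering load-in; the deadline of hour 25 is its only limit. It must start by 25 − 9 = hour 16.
Lighting stringing has to be done before catering load-in (must start by hour 16, minus 2-hour gap → hour 14). That means finishing by hour 14, i.e. starting by 14 − 2 = hour 12.
Since lighting stringing (must start by hour 12) depends on it, linen setting must finish by hour 12. Backing off its 3-hour duration gives a latest start of hour 9.
So linen setting can start as early as hour 6 and as late as hour 9, giving 9 − 6 = 3 hours of slack.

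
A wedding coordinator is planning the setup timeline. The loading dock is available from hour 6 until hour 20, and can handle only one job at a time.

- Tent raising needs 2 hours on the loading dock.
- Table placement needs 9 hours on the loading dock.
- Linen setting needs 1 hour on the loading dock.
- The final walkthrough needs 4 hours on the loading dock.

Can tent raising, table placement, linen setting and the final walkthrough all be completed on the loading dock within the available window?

The loading dock window is 20 − 6 = 14 hours.
Running back to back, the jobs need 2 + 9 + 1 + 4 = 16 hours on the loading dock.
Since 16 > 14, they cannot all fit.

No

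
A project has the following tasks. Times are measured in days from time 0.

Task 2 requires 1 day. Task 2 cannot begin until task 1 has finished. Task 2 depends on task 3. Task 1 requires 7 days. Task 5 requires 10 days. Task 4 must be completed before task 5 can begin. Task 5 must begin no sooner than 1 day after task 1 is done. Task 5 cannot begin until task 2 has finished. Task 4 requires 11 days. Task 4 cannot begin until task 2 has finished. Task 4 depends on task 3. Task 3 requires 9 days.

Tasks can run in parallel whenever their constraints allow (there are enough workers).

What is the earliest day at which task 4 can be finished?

Task 3 has no prerequisites, so it starts at day 0 and finishes at day 9.
Task 1 can start immediately at day 0; it finishes at day 7.
For task 2: task 1 (finishes day 7); task 3 (finishes day 9). Taking the maximum gives a start of day 9, and it finishes at 9 + 1 = day 10.
Task 4 has to wait for task 2 (finishes day 10); task 3 (finishes day 9). The latest of these is day 10, so task 4 runs day 10 to 10 + 11 = day 21.

21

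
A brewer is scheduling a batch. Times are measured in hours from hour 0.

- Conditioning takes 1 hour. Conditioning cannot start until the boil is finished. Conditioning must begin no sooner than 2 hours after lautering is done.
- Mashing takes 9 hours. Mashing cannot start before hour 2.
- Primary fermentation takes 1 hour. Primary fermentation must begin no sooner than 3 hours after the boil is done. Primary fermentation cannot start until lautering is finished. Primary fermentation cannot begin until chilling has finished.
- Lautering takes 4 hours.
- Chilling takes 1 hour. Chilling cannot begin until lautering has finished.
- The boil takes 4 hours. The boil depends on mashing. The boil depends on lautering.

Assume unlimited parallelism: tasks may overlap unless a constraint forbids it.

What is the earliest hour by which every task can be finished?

Nothing blocks lautering, so it runs from hour 0 to hour 4.
After lautering (finishes hour 4), chilling can start at hour 4 and finishes at hour 5.
Mashing waits on its own release at hour 2, so it starts at hour 2 and finishes at 2 + 9 = hour 11.
The boil has to wait for mashing (finishes hour 11); lautering (finishes hour 4). The latest of these is hour 11, so the boil runs hour 11 to 11 + 4 = hour 15.
Conditioning needs all of the boil (finishes hour 15); lautering (finishes hour 4, plus 2-hour gap → hour 6). That puts its earliest start at hour 15; it finishes at 15 + 1 = hour 16.
Primary fermentation cannot start until the boil (finishes hour 15, plus 3-hour gap → hour 18); lautering (finishes hour 4); chilling (finishes hour 5). The controlling bound is hour 18, so primary fermentation finishes at 18 + 1 = hour 19.
All tasks are finished once the last one completes. Finish times: Mashing at 11, Lautering at 4, The boil at 15, Chilling at 5, Primary fermentation at 19, Conditioning at 16. The latest is hour 19.

19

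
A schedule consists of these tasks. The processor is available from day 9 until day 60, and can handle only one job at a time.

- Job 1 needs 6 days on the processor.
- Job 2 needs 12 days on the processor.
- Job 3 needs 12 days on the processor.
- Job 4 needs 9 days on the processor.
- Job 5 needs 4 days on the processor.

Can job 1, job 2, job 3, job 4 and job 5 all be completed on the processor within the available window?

Yes

The processor window is 60 − 9 = 51 days.
Running back to back, the jobs need 6 + 12 + 12 + 9 + 4 = 43 days on the processor.
Since 43 ≤ 51, they fit within the window.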